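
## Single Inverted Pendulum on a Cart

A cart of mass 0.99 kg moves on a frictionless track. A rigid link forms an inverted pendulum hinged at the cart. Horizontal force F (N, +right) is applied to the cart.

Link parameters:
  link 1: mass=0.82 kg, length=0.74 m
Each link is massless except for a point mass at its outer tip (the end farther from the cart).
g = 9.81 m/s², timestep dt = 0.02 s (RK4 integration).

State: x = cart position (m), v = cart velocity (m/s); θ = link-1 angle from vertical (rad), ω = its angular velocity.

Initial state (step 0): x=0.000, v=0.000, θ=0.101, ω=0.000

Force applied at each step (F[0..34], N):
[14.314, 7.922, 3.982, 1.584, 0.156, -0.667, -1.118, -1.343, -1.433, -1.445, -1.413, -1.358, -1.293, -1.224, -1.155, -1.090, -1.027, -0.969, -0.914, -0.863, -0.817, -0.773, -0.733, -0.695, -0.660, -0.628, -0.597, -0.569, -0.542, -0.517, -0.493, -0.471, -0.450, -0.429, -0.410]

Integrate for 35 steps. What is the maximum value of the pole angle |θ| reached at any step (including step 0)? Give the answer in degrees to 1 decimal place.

apply F[0]=+14.314 → step 1: x=0.003, v=0.271, θ=0.098, ω=-0.338
apply F[1]=+7.922 → step 2: x=0.010, v=0.415, θ=0.089, ω=-0.507
apply F[2]=+3.982 → step 3: x=0.019, v=0.482, θ=0.078, ω=-0.575
apply F[3]=+1.584 → step 4: x=0.028, v=0.502, θ=0.067, ω=-0.583
apply F[4]=+0.156 → step 5: x=0.038, v=0.496, θ=0.055, ω=-0.558
apply F[5]=-0.667 → step 6: x=0.048, v=0.474, θ=0.045, ω=-0.516
apply F[6]=-1.118 → step 7: x=0.057, v=0.445, θ=0.035, ω=-0.466
apply F[7]=-1.343 → step 8: x=0.066, v=0.413, θ=0.026, ω=-0.415
apply F[8]=-1.433 → step 9: x=0.074, v=0.381, θ=0.018, ω=-0.365
apply F[9]=-1.445 → step 10: x=0.081, v=0.349, θ=0.011, ω=-0.319
apply F[10]=-1.413 → step 11: x=0.088, v=0.320, θ=0.005, ω=-0.276
apply F[11]=-1.358 → step 12: x=0.094, v=0.292, θ=0.000, ω=-0.238
apply F[12]=-1.293 → step 13: x=0.099, v=0.266, θ=-0.004, ω=-0.203
apply F[13]=-1.224 → step 14: x=0.105, v=0.242, θ=-0.008, ω=-0.173
apply F[14]=-1.155 → step 15: x=0.109, v=0.220, θ=-0.011, ω=-0.146
apply F[15]=-1.090 → step 16: x=0.113, v=0.200, θ=-0.014, ω=-0.122
apply F[16]=-1.027 → step 17: x=0.117, v=0.182, θ=-0.016, ω=-0.101
apply F[17]=-0.969 → step 18: x=0.121, v=0.165, θ=-0.018, ω=-0.083
apply F[18]=-0.914 → step 19: x=0.124, v=0.150, θ=-0.019, ω=-0.067
apply F[19]=-0.863 → step 20: x=0.127, v=0.135, θ=-0.020, ω=-0.053
apply F[20]=-0.817 → step 21: x=0.129, v=0.122, θ=-0.021, ω=-0.041
apply F[21]=-0.773 → step 22: x=0.132, v=0.110, θ=-0.022, ω=-0.030
apply F[22]=-0.733 → step 23: x=0.134, v=0.099, θ=-0.023, ω=-0.021
apply F[23]=-0.695 → step 24: x=0.135, v=0.089, θ=-0.023, ω=-0.013
apply F[24]=-0.660 → step 25: x=0.137, v=0.079, θ=-0.023, ω=-0.006
apply F[25]=-0.628 → step 26: x=0.139, v=0.070, θ=-0.023, ω=-0.000
apply F[26]=-0.597 → step 27: x=0.140, v=0.062, θ=-0.023, ω=0.005
apply F[27]=-0.569 → step 28: x=0.141, v=0.054, θ=-0.023, ω=0.009
apply F[28]=-0.542 → step 29: x=0.142, v=0.047, θ=-0.023, ω=0.013
apply F[29]=-0.517 → step 30: x=0.143, v=0.040, θ=-0.023, ω=0.016
apply F[30]=-0.493 → step 31: x=0.144, v=0.034, θ=-0.022, ω=0.018
apply F[31]=-0.471 → step 32: x=0.144, v=0.028, θ=-0.022, ω=0.021
apply F[32]=-0.450 → step 33: x=0.145, v=0.022, θ=-0.021, ω=0.022
apply F[33]=-0.429 → step 34: x=0.145, v=0.017, θ=-0.021, ω=0.024
apply F[34]=-0.410 → step 35: x=0.146, v=0.012, θ=-0.020, ω=0.025
Max |angle| over trajectory = 0.101 rad = 5.8°.

Answer: 5.8°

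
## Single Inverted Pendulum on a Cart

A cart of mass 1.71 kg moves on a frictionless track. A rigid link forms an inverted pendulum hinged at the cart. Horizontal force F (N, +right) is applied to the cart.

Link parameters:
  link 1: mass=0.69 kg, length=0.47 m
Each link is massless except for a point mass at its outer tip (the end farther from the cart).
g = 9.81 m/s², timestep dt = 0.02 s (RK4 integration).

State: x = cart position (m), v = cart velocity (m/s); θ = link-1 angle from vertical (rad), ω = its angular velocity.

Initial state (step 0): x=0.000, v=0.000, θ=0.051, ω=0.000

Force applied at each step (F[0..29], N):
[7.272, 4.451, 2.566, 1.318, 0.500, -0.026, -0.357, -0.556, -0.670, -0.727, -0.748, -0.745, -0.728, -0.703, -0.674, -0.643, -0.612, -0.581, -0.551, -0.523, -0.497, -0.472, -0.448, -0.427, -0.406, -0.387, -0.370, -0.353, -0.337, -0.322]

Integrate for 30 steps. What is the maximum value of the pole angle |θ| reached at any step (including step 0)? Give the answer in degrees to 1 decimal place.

Answer: 2.9°

Derivation:
apply F[0]=+7.272 → step 1: x=0.001, v=0.081, θ=0.049, ω=-0.151
apply F[1]=+4.451 → step 2: x=0.003, v=0.129, θ=0.046, ω=-0.234
apply F[2]=+2.566 → step 3: x=0.006, v=0.156, θ=0.041, ω=-0.272
apply F[3]=+1.318 → step 4: x=0.009, v=0.168, θ=0.035, ω=-0.283
apply F[4]=+0.500 → step 5: x=0.012, v=0.172, θ=0.029, ω=-0.276
apply F[5]=-0.026 → step 6: x=0.016, v=0.169, θ=0.024, ω=-0.260
apply F[6]=-0.357 → step 7: x=0.019, v=0.163, θ=0.019, ω=-0.239
apply F[7]=-0.556 → step 8: x=0.022, v=0.155, θ=0.015, ω=-0.215
apply F[8]=-0.670 → step 9: x=0.025, v=0.147, θ=0.011, ω=-0.191
apply F[9]=-0.727 → step 10: x=0.028, v=0.137, θ=0.007, ω=-0.168
apply F[10]=-0.748 → step 11: x=0.031, v=0.128, θ=0.004, ω=-0.146
apply F[11]=-0.745 → step 12: x=0.033, v=0.119, θ=0.001, ω=-0.126
apply F[12]=-0.728 → step 13: x=0.036, v=0.111, θ=-0.001, ω=-0.108
apply F[13]=-0.703 → step 14: x=0.038, v=0.103, θ=-0.003, ω=-0.092
apply F[14]=-0.674 → step 15: x=0.040, v=0.095, θ=-0.005, ω=-0.077
apply F[15]=-0.643 → step 16: x=0.042, v=0.088, θ=-0.006, ω=-0.065
apply F[16]=-0.612 → step 17: x=0.043, v=0.082, θ=-0.007, ω=-0.053
apply F[17]=-0.581 → step 18: x=0.045, v=0.075, θ=-0.008, ω=-0.044
apply F[18]=-0.551 → step 19: x=0.046, v=0.070, θ=-0.009, ω=-0.035
apply F[19]=-0.523 → step 20: x=0.048, v=0.064, θ=-0.010, ω=-0.028
apply F[20]=-0.497 → step 21: x=0.049, v=0.059, θ=-0.010, ω=-0.021
apply F[21]=-0.472 → step 22: x=0.050, v=0.055, θ=-0.011, ω=-0.016
apply F[22]=-0.448 → step 23: x=0.051, v=0.050, θ=-0.011, ω=-0.011
apply F[23]=-0.427 → step 24: x=0.052, v=0.046, θ=-0.011, ω=-0.007
apply F[24]=-0.406 → step 25: x=0.053, v=0.042, θ=-0.011, ω=-0.003
apply F[25]=-0.387 → step 26: x=0.054, v=0.039, θ=-0.011, ω=-0.000
apply F[26]=-0.370 → step 27: x=0.054, v=0.035, θ=-0.011, ω=0.002
apply F[27]=-0.353 → step 28: x=0.055, v=0.032, θ=-0.011, ω=0.004
apply F[28]=-0.337 → step 29: x=0.056, v=0.029, θ=-0.011, ω=0.006
apply F[29]=-0.322 → step 30: x=0.056, v=0.026, θ=-0.011, ω=0.008
Max |angle| over trajectory = 0.051 rad = 2.9°.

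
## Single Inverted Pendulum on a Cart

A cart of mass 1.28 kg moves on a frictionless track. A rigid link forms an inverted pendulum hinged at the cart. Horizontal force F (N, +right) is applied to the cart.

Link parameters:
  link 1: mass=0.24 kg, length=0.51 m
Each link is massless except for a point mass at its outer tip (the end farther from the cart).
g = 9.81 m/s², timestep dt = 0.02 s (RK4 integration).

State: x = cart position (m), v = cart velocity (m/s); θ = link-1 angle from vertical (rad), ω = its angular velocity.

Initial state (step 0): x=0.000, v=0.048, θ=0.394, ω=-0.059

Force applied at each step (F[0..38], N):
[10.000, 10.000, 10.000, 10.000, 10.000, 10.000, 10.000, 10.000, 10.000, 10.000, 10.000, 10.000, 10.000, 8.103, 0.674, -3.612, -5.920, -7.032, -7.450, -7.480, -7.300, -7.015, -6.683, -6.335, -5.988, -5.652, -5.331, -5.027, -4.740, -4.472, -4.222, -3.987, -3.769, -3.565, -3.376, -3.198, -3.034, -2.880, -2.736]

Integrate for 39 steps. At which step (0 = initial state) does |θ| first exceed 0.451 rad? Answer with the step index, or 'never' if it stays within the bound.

Answer: never

Derivation:
apply F[0]=+10.000 → step 1: x=0.002, v=0.187, θ=0.392, ω=-0.164
apply F[1]=+10.000 → step 2: x=0.007, v=0.327, θ=0.387, ω=-0.271
apply F[2]=+10.000 → step 3: x=0.015, v=0.467, θ=0.381, ω=-0.381
apply F[3]=+10.000 → step 4: x=0.026, v=0.607, θ=0.372, ω=-0.495
apply F[4]=+10.000 → step 5: x=0.040, v=0.748, θ=0.361, ω=-0.615
apply F[5]=+10.000 → step 6: x=0.056, v=0.889, θ=0.348, ω=-0.741
apply F[6]=+10.000 → step 7: x=0.075, v=1.031, θ=0.331, ω=-0.876
apply F[7]=+10.000 → step 8: x=0.097, v=1.174, θ=0.312, ω=-1.020
apply F[8]=+10.000 → step 9: x=0.122, v=1.319, θ=0.290, ω=-1.176
apply F[9]=+10.000 → step 10: x=0.150, v=1.464, θ=0.265, ω=-1.344
apply F[10]=+10.000 → step 11: x=0.181, v=1.611, θ=0.237, ω=-1.527
apply F[11]=+10.000 → step 12: x=0.215, v=1.759, θ=0.204, ω=-1.726
apply F[12]=+10.000 → step 13: x=0.251, v=1.908, θ=0.167, ω=-1.944
apply F[13]=+8.103 → step 14: x=0.291, v=2.030, θ=0.127, ω=-2.124
apply F[14]=+0.674 → step 15: x=0.331, v=2.038, θ=0.085, ω=-2.098
apply F[15]=-3.612 → step 16: x=0.371, v=1.980, θ=0.044, ω=-1.959
apply F[16]=-5.920 → step 17: x=0.410, v=1.886, θ=0.007, ω=-1.767
apply F[17]=-7.032 → step 18: x=0.447, v=1.777, θ=-0.026, ω=-1.556
apply F[18]=-7.450 → step 19: x=0.481, v=1.662, θ=-0.055, ω=-1.347
apply F[19]=-7.480 → step 20: x=0.513, v=1.547, θ=-0.080, ω=-1.149
apply F[20]=-7.300 → step 21: x=0.543, v=1.437, θ=-0.101, ω=-0.968
apply F[21]=-7.015 → step 22: x=0.571, v=1.331, θ=-0.119, ω=-0.804
apply F[22]=-6.683 → step 23: x=0.596, v=1.232, θ=-0.134, ω=-0.659
apply F[23]=-6.335 → step 24: x=0.620, v=1.138, θ=-0.146, ω=-0.531
apply F[24]=-5.988 → step 25: x=0.642, v=1.050, θ=-0.155, ω=-0.419
apply F[25]=-5.652 → step 26: x=0.662, v=0.968, θ=-0.163, ω=-0.320
apply F[26]=-5.331 → step 27: x=0.681, v=0.891, θ=-0.168, ω=-0.235
apply F[27]=-5.027 → step 28: x=0.698, v=0.819, θ=-0.172, ω=-0.161
apply F[28]=-4.740 → step 29: x=0.714, v=0.751, θ=-0.175, ω=-0.097
apply F[29]=-4.472 → step 30: x=0.728, v=0.688, θ=-0.176, ω=-0.042
apply F[30]=-4.222 → step 31: x=0.741, v=0.629, θ=-0.176, ω=0.005
apply F[31]=-3.987 → step 32: x=0.753, v=0.573, θ=-0.176, ω=0.045
apply F[32]=-3.769 → step 33: x=0.764, v=0.521, θ=-0.175, ω=0.078
apply F[33]=-3.565 → step 34: x=0.774, v=0.472, θ=-0.173, ω=0.107
apply F[34]=-3.376 → step 35: x=0.783, v=0.426, θ=-0.170, ω=0.131
apply F[35]=-3.198 → step 36: x=0.791, v=0.382, θ=-0.168, ω=0.150
apply F[36]=-3.034 → step 37: x=0.798, v=0.341, θ=-0.165, ω=0.166
apply F[37]=-2.880 → step 38: x=0.805, v=0.302, θ=-0.161, ω=0.179
apply F[38]=-2.736 → step 39: x=0.810, v=0.265, θ=-0.157, ω=0.190
max |θ| = 0.394 ≤ 0.451 over all 40 states.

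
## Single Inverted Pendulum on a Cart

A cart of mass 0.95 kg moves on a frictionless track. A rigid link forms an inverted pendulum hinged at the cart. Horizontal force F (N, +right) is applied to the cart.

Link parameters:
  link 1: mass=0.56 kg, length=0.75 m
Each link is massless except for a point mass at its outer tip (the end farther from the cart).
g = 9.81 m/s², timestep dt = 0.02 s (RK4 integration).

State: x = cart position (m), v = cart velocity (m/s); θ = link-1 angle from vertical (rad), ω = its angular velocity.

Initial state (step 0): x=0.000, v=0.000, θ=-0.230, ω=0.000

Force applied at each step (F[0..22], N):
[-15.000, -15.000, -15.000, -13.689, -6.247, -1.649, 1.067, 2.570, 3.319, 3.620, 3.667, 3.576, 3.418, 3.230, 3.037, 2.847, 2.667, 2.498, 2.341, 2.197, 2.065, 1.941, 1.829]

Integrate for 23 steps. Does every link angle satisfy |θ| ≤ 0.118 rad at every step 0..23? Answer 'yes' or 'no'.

apply F[0]=-15.000 → step 1: x=-0.003, v=-0.282, θ=-0.227, ω=0.306
apply F[1]=-15.000 → step 2: x=-0.011, v=-0.565, θ=-0.218, ω=0.617
apply F[2]=-15.000 → step 3: x=-0.025, v=-0.851, θ=-0.202, ω=0.935
apply F[3]=-13.689 → step 4: x=-0.045, v=-1.114, θ=-0.181, ω=1.229
apply F[4]=-6.247 → step 5: x=-0.068, v=-1.227, θ=-0.155, ω=1.334
apply F[5]=-1.649 → step 6: x=-0.093, v=-1.247, θ=-0.128, ω=1.324
apply F[6]=+1.067 → step 7: x=-0.118, v=-1.213, θ=-0.103, ω=1.249
apply F[7]=+2.570 → step 8: x=-0.141, v=-1.150, θ=-0.079, ω=1.142
apply F[8]=+3.319 → step 9: x=-0.164, v=-1.074, θ=-0.057, ω=1.022
apply F[9]=+3.620 → step 10: x=-0.184, v=-0.992, θ=-0.038, ω=0.902
apply F[10]=+3.667 → step 11: x=-0.203, v=-0.912, θ=-0.021, ω=0.787
apply F[11]=+3.576 → step 12: x=-0.221, v=-0.835, θ=-0.006, ω=0.681
apply F[12]=+3.418 → step 13: x=-0.237, v=-0.763, θ=0.006, ω=0.585
apply F[13]=+3.230 → step 14: x=-0.251, v=-0.697, θ=0.017, ω=0.499
apply F[14]=+3.037 → step 15: x=-0.265, v=-0.635, θ=0.026, ω=0.423
apply F[15]=+2.847 → step 16: x=-0.277, v=-0.579, θ=0.034, ω=0.356
apply F[16]=+2.667 → step 17: x=-0.288, v=-0.527, θ=0.041, ω=0.296
apply F[17]=+2.498 → step 18: x=-0.298, v=-0.479, θ=0.046, ω=0.244
apply F[18]=+2.341 → step 19: x=-0.307, v=-0.436, θ=0.050, ω=0.199
apply F[19]=+2.197 → step 20: x=-0.315, v=-0.396, θ=0.054, ω=0.159
apply F[20]=+2.065 → step 21: x=-0.323, v=-0.359, θ=0.057, ω=0.124
apply F[21]=+1.941 → step 22: x=-0.330, v=-0.324, θ=0.059, ω=0.094
apply F[22]=+1.829 → step 23: x=-0.336, v=-0.293, θ=0.061, ω=0.068
Max |angle| over trajectory = 0.230 rad; bound = 0.118 → exceeded.

Answer: no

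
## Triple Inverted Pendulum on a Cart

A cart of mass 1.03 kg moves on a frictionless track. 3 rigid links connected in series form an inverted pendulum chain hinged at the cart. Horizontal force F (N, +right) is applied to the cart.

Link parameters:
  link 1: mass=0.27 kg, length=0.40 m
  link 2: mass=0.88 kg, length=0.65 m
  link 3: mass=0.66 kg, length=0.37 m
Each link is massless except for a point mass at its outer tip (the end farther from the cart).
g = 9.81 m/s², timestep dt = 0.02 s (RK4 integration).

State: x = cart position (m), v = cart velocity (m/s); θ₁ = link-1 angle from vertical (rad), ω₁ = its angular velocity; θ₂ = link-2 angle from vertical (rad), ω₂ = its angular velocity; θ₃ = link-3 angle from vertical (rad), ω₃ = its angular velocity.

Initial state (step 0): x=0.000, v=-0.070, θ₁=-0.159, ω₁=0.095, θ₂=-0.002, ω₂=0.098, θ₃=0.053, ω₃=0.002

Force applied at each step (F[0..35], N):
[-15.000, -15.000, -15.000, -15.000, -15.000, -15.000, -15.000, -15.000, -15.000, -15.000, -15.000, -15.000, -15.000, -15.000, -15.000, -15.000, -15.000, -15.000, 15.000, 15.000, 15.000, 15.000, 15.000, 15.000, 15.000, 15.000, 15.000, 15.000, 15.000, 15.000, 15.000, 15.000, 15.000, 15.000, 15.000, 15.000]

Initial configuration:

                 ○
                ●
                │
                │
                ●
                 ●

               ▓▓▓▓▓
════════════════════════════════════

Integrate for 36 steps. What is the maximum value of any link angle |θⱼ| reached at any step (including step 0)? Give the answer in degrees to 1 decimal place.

apply F[0]=-15.000 → step 1: x=-0.004, v=-0.306, θ₁=-0.157, ω₁=0.155, θ₂=0.003, ω₂=0.412, θ₃=0.054, ω₃=0.052
apply F[1]=-15.000 → step 2: x=-0.012, v=-0.544, θ₁=-0.153, ω₁=0.219, θ₂=0.015, ω₂=0.731, θ₃=0.055, ω₃=0.094
apply F[2]=-15.000 → step 3: x=-0.026, v=-0.785, θ₁=-0.148, ω₁=0.290, θ₂=0.032, ω₂=1.059, θ₃=0.057, ω₃=0.123
apply F[3]=-15.000 → step 4: x=-0.044, v=-1.032, θ₁=-0.141, ω₁=0.373, θ₂=0.057, ω₂=1.398, θ₃=0.060, ω₃=0.135
apply F[4]=-15.000 → step 5: x=-0.067, v=-1.284, θ₁=-0.133, ω₁=0.481, θ₂=0.088, ω₂=1.744, θ₃=0.062, ω₃=0.127
apply F[5]=-15.000 → step 6: x=-0.095, v=-1.544, θ₁=-0.122, ω₁=0.630, θ₂=0.127, ω₂=2.090, θ₃=0.065, ω₃=0.101
apply F[6]=-15.000 → step 7: x=-0.129, v=-1.811, θ₁=-0.107, ω₁=0.845, θ₂=0.172, ω₂=2.421, θ₃=0.066, ω₃=0.059
apply F[7]=-15.000 → step 8: x=-0.168, v=-2.086, θ₁=-0.087, ω₁=1.153, θ₂=0.223, ω₂=2.722, θ₃=0.067, ω₃=0.011
apply F[8]=-15.000 → step 9: x=-0.212, v=-2.367, θ₁=-0.060, ω₁=1.577, θ₂=0.280, ω₂=2.973, θ₃=0.067, ω₃=-0.034
apply F[9]=-15.000 → step 10: x=-0.262, v=-2.655, θ₁=-0.023, ω₁=2.140, θ₂=0.342, ω₂=3.154, θ₃=0.066, ω₃=-0.065
apply F[10]=-15.000 → step 11: x=-0.318, v=-2.946, θ₁=0.027, ω₁=2.860, θ₂=0.406, ω₂=3.241, θ₃=0.064, ω₃=-0.067
apply F[11]=-15.000 → step 12: x=-0.380, v=-3.236, θ₁=0.092, ω₁=3.755, θ₂=0.471, ω₂=3.201, θ₃=0.063, ω₃=-0.019
apply F[12]=-15.000 → step 13: x=-0.448, v=-3.516, θ₁=0.178, ω₁=4.831, θ₂=0.533, ω₂=2.996, θ₃=0.064, ω₃=0.107
apply F[13]=-15.000 → step 14: x=-0.521, v=-3.763, θ₁=0.287, ω₁=6.067, θ₂=0.589, ω₂=2.587, θ₃=0.069, ω₃=0.363
apply F[14]=-15.000 → step 15: x=-0.598, v=-3.937, θ₁=0.421, ω₁=7.334, θ₂=0.635, ω₂=1.988, θ₃=0.080, ω₃=0.824
apply F[15]=-15.000 → step 16: x=-0.677, v=-3.985, θ₁=0.578, ω₁=8.282, θ₂=0.669, ω₂=1.389, θ₃=0.103, ω₃=1.533
apply F[16]=-15.000 → step 17: x=-0.756, v=-3.913, θ₁=0.747, ω₁=8.532, θ₂=0.693, ω₂=1.143, θ₃=0.142, ω₃=2.363
apply F[17]=-15.000 → step 18: x=-0.834, v=-3.807, θ₁=0.915, ω₁=8.180, θ₂=0.718, ω₂=1.365, θ₃=0.197, ω₃=3.092
apply F[18]=+15.000 → step 19: x=-0.906, v=-3.409, θ₁=1.074, ω₁=7.770, θ₂=0.746, ω₂=1.496, θ₃=0.261, ω₃=3.267
apply F[19]=+15.000 → step 20: x=-0.970, v=-3.037, θ₁=1.227, ω₁=7.543, θ₂=0.777, ω₂=1.642, θ₃=0.327, ω₃=3.384
apply F[20]=+15.000 → step 21: x=-1.027, v=-2.676, θ₁=1.377, ω₁=7.456, θ₂=0.812, ω₂=1.806, θ₃=0.396, ω₃=3.475
apply F[21]=+15.000 → step 22: x=-1.077, v=-2.315, θ₁=1.526, ω₁=7.469, θ₂=0.850, ω₂=2.004, θ₃=0.466, ω₃=3.557
apply F[22]=+15.000 → step 23: x=-1.120, v=-1.949, θ₁=1.676, ω₁=7.555, θ₂=0.892, ω₂=2.256, θ₃=0.538, ω₃=3.634
apply F[23]=+15.000 → step 24: x=-1.155, v=-1.576, θ₁=1.829, ω₁=7.693, θ₂=0.941, ω₂=2.580, θ₃=0.612, ω₃=3.711
apply F[24]=+15.000 → step 25: x=-1.183, v=-1.194, θ₁=1.984, ω₁=7.860, θ₂=0.996, ω₂=2.995, θ₃=0.687, ω₃=3.789
apply F[25]=+15.000 → step 26: x=-1.203, v=-0.805, θ₁=2.143, ω₁=8.030, θ₂=1.061, ω₂=3.518, θ₃=0.763, ω₃=3.872
apply F[26]=+15.000 → step 27: x=-1.215, v=-0.411, θ₁=2.305, ω₁=8.161, θ₂=1.138, ω₂=4.162, θ₃=0.842, ω₃=3.964
apply F[27]=+15.000 → step 28: x=-1.219, v=-0.018, θ₁=2.469, ω₁=8.190, θ₂=1.228, ω₂=4.927, θ₃=0.922, ω₃=4.071
apply F[28]=+15.000 → step 29: x=-1.216, v=0.365, θ₁=2.631, ω₁=8.028, θ₂=1.336, ω₂=5.796, θ₃=1.005, ω₃=4.205
apply F[29]=+15.000 → step 30: x=-1.205, v=0.730, θ₁=2.788, ω₁=7.566, θ₂=1.461, ω₂=6.725, θ₃=1.090, ω₃=4.380
apply F[30]=+15.000 → step 31: x=-1.187, v=1.071, θ₁=2.931, ω₁=6.700, θ₂=1.605, ω₂=7.656, θ₃=1.180, ω₃=4.621
apply F[31]=+15.000 → step 32: x=-1.162, v=1.388, θ₁=3.053, ω₁=5.356, θ₂=1.767, ω₂=8.542, θ₃=1.276, ω₃=4.954
apply F[32]=+15.000 → step 33: x=-1.131, v=1.687, θ₁=3.142, ω₁=3.488, θ₂=1.946, ω₂=9.402, θ₃=1.379, ω₃=5.420
apply F[33]=+15.000 → step 34: x=-1.095, v=1.972, θ₁=3.188, ω₁=0.996, θ₂=2.143, ω₂=10.372, θ₃=1.494, ω₃=6.093
apply F[34]=+15.000 → step 35: x=-1.052, v=2.245, θ₁=3.175, ω₁=-2.531, θ₂=2.364, ω₂=11.837, θ₃=1.626, ω₃=7.212
apply F[35]=+15.000 → step 36: x=-1.005, v=2.564, θ₁=3.071, ω₁=-8.595, θ₂=2.627, ω₂=14.892, θ₃=1.792, ω₃=10.105
Max |angle| over trajectory = 3.188 rad = 182.7°.

Answer: 182.7°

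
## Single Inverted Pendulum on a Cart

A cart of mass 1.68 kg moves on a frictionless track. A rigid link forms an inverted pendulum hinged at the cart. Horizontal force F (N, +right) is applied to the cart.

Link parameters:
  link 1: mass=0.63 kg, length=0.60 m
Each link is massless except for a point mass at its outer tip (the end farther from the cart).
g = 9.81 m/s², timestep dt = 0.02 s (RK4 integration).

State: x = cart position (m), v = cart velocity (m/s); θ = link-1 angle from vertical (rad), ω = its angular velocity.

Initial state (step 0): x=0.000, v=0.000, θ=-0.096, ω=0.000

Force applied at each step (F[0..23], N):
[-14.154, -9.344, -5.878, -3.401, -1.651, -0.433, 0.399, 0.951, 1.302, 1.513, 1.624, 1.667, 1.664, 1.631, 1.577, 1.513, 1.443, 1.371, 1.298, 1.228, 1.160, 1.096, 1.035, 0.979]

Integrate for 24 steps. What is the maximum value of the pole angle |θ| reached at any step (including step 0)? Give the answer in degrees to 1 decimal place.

Answer: 5.5°

Derivation:
apply F[0]=-14.154 → step 1: x=-0.002, v=-0.161, θ=-0.094, ω=0.236
apply F[1]=-9.344 → step 2: x=-0.006, v=-0.265, θ=-0.087, ω=0.380
apply F[2]=-5.878 → step 3: x=-0.012, v=-0.329, θ=-0.079, ω=0.458
apply F[3]=-3.401 → step 4: x=-0.019, v=-0.364, θ=-0.070, ω=0.492
apply F[4]=-1.651 → step 5: x=-0.026, v=-0.379, θ=-0.060, ω=0.496
apply F[5]=-0.433 → step 6: x=-0.034, v=-0.380, θ=-0.050, ω=0.480
apply F[6]=+0.399 → step 7: x=-0.041, v=-0.372, θ=-0.041, ω=0.452
apply F[7]=+0.951 → step 8: x=-0.049, v=-0.358, θ=-0.032, ω=0.417
apply F[8]=+1.302 → step 9: x=-0.056, v=-0.341, θ=-0.024, ω=0.378
apply F[9]=+1.513 → step 10: x=-0.062, v=-0.321, θ=-0.017, ω=0.339
apply F[10]=+1.624 → step 11: x=-0.068, v=-0.301, θ=-0.011, ω=0.301
apply F[11]=+1.667 → step 12: x=-0.074, v=-0.281, θ=-0.005, ω=0.264
apply F[12]=+1.664 → step 13: x=-0.080, v=-0.261, θ=0.000, ω=0.230
apply F[13]=+1.631 → step 14: x=-0.085, v=-0.241, θ=0.004, ω=0.199
apply F[14]=+1.577 → step 15: x=-0.089, v=-0.223, θ=0.008, ω=0.170
apply F[15]=+1.513 → step 16: x=-0.094, v=-0.206, θ=0.011, ω=0.145
apply F[16]=+1.443 → step 17: x=-0.098, v=-0.189, θ=0.014, ω=0.122
apply F[17]=+1.371 → step 18: x=-0.101, v=-0.174, θ=0.016, ω=0.101
apply F[18]=+1.298 → step 19: x=-0.105, v=-0.160, θ=0.018, ω=0.083
apply F[19]=+1.228 → step 20: x=-0.108, v=-0.147, θ=0.019, ω=0.067
apply F[20]=+1.160 → step 21: x=-0.110, v=-0.134, θ=0.021, ω=0.053
apply F[21]=+1.096 → step 22: x=-0.113, v=-0.123, θ=0.022, ω=0.041
apply F[22]=+1.035 → step 23: x=-0.115, v=-0.112, θ=0.022, ω=0.030
apply F[23]=+0.979 → step 24: x=-0.117, v=-0.102, θ=0.023, ω=0.021
Max |angle| over trajectory = 0.096 rad = 5.5°.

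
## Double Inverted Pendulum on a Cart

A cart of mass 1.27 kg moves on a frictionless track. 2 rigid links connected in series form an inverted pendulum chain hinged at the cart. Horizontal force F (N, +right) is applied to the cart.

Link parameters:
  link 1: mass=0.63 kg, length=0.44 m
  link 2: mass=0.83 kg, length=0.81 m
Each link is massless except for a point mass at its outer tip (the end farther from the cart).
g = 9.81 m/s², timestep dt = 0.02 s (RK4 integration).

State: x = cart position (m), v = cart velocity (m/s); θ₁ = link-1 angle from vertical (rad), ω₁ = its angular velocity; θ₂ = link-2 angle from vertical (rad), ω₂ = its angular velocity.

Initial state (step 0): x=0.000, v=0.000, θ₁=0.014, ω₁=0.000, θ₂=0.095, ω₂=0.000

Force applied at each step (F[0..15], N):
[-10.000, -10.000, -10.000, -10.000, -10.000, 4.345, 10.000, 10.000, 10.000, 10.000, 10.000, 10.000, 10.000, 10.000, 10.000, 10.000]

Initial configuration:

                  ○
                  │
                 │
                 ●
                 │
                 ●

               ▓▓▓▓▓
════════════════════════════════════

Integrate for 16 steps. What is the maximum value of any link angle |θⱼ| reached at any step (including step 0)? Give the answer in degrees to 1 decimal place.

apply F[0]=-10.000 → step 1: x=-0.002, v=-0.161, θ₁=0.017, ω₁=0.326, θ₂=0.095, ω₂=0.044
apply F[1]=-10.000 → step 2: x=-0.006, v=-0.323, θ₁=0.027, ω₁=0.663, θ₂=0.097, ω₂=0.084
apply F[2]=-10.000 → step 3: x=-0.015, v=-0.488, θ₁=0.044, ω₁=1.018, θ₂=0.099, ω₂=0.117
apply F[3]=-10.000 → step 4: x=-0.026, v=-0.656, θ₁=0.068, ω₁=1.402, θ₂=0.101, ω₂=0.139
apply F[4]=-10.000 → step 5: x=-0.041, v=-0.829, θ₁=0.100, ω₁=1.820, θ₂=0.104, ω₂=0.148
apply F[5]=+4.345 → step 6: x=-0.057, v=-0.784, θ₁=0.136, ω₁=1.778, θ₂=0.107, ω₂=0.142
apply F[6]=+10.000 → step 7: x=-0.071, v=-0.659, θ₁=0.170, ω₁=1.591, θ₂=0.110, ω₂=0.118
apply F[7]=+10.000 → step 8: x=-0.083, v=-0.542, θ₁=0.200, ω₁=1.455, θ₂=0.112, ω₂=0.077
apply F[8]=+10.000 → step 9: x=-0.093, v=-0.432, θ₁=0.228, ω₁=1.365, θ₂=0.113, ω₂=0.020
apply F[9]=+10.000 → step 10: x=-0.101, v=-0.329, θ₁=0.255, ω₁=1.317, θ₂=0.112, ω₂=-0.052
apply F[10]=+10.000 → step 11: x=-0.106, v=-0.230, θ₁=0.281, ω₁=1.309, θ₂=0.111, ω₂=-0.138
apply F[11]=+10.000 → step 12: x=-0.110, v=-0.136, θ₁=0.308, ω₁=1.337, θ₂=0.107, ω₂=-0.239
apply F[12]=+10.000 → step 13: x=-0.112, v=-0.046, θ₁=0.335, ω₁=1.400, θ₂=0.101, ω₂=-0.353
apply F[13]=+10.000 → step 14: x=-0.112, v=0.041, θ₁=0.364, ω₁=1.496, θ₂=0.093, ω₂=-0.481
apply F[14]=+10.000 → step 15: x=-0.110, v=0.125, θ₁=0.395, ω₁=1.621, θ₂=0.082, ω₂=-0.622
apply F[15]=+10.000 → step 16: x=-0.107, v=0.209, θ₁=0.429, ω₁=1.772, θ₂=0.068, ω₂=-0.773
Max |angle| over trajectory = 0.429 rad = 24.6°.

Answer: 24.6°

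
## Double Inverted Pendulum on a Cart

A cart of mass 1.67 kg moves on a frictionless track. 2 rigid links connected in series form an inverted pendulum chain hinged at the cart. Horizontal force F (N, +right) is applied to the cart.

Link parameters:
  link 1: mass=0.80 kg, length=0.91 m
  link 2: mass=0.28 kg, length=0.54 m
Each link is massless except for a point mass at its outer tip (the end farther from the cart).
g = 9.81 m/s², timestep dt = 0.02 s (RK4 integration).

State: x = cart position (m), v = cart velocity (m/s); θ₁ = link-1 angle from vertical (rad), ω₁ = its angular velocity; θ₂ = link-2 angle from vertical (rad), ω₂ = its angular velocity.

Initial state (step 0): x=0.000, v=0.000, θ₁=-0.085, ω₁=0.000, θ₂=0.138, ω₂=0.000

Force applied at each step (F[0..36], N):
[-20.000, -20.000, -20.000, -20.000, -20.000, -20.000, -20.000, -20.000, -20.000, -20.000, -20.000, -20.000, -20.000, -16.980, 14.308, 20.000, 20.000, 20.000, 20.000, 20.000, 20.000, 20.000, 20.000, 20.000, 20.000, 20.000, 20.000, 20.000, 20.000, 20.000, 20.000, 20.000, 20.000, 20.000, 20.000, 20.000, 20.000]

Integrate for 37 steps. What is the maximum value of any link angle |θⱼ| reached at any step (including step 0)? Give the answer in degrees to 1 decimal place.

Answer: 128.9°

Derivation:
apply F[0]=-20.000 → step 1: x=-0.002, v=-0.228, θ₁=-0.083, ω₁=0.214, θ₂=0.139, ω₂=0.116
apply F[1]=-20.000 → step 2: x=-0.009, v=-0.457, θ₁=-0.076, ω₁=0.430, θ₂=0.143, ω₂=0.230
apply F[2]=-20.000 → step 3: x=-0.021, v=-0.687, θ₁=-0.066, ω₁=0.651, θ₂=0.148, ω₂=0.340
apply F[3]=-20.000 → step 4: x=-0.037, v=-0.919, θ₁=-0.050, ω₁=0.878, θ₂=0.156, ω₂=0.442
apply F[4]=-20.000 → step 5: x=-0.057, v=-1.154, θ₁=-0.030, ω₁=1.113, θ₂=0.166, ω₂=0.534
apply F[5]=-20.000 → step 6: x=-0.083, v=-1.391, θ₁=-0.006, ω₁=1.358, θ₂=0.177, ω₂=0.614
apply F[6]=-20.000 → step 7: x=-0.113, v=-1.632, θ₁=0.024, ω₁=1.614, θ₂=0.190, ω₂=0.680
apply F[7]=-20.000 → step 8: x=-0.148, v=-1.874, θ₁=0.059, ω₁=1.882, θ₂=0.205, ω₂=0.730
apply F[8]=-20.000 → step 9: x=-0.188, v=-2.119, θ₁=0.099, ω₁=2.162, θ₂=0.220, ω₂=0.763
apply F[9]=-20.000 → step 10: x=-0.233, v=-2.364, θ₁=0.145, ω₁=2.453, θ₂=0.235, ω₂=0.781
apply F[10]=-20.000 → step 11: x=-0.283, v=-2.606, θ₁=0.197, ω₁=2.751, θ₂=0.251, ω₂=0.786
apply F[11]=-20.000 → step 12: x=-0.337, v=-2.843, θ₁=0.255, ω₁=3.053, θ₂=0.266, ω₂=0.785
apply F[12]=-20.000 → step 13: x=-0.396, v=-3.070, θ₁=0.320, ω₁=3.354, θ₂=0.282, ω₂=0.788
apply F[13]=-16.980 → step 14: x=-0.459, v=-3.251, θ₁=0.389, ω₁=3.612, θ₂=0.298, ω₂=0.804
apply F[14]=+14.308 → step 15: x=-0.523, v=-3.083, θ₁=0.461, ω₁=3.533, θ₂=0.314, ω₂=0.800
apply F[15]=+20.000 → step 16: x=-0.582, v=-2.861, θ₁=0.530, ω₁=3.424, θ₂=0.330, ω₂=0.776
apply F[16]=+20.000 → step 17: x=-0.637, v=-2.646, θ₁=0.598, ω₁=3.345, θ₂=0.345, ω₂=0.736
apply F[17]=+20.000 → step 18: x=-0.688, v=-2.436, θ₁=0.664, ω₁=3.294, θ₂=0.359, ω₂=0.682
apply F[18]=+20.000 → step 19: x=-0.735, v=-2.231, θ₁=0.730, ω₁=3.268, θ₂=0.372, ω₂=0.616
apply F[19]=+20.000 → step 20: x=-0.777, v=-2.028, θ₁=0.795, ω₁=3.267, θ₂=0.384, ω₂=0.538
apply F[20]=+20.000 → step 21: x=-0.816, v=-1.827, θ₁=0.861, ω₁=3.288, θ₂=0.394, ω₂=0.453
apply F[21]=+20.000 → step 22: x=-0.850, v=-1.625, θ₁=0.927, ω₁=3.328, θ₂=0.402, ω₂=0.364
apply F[22]=+20.000 → step 23: x=-0.881, v=-1.421, θ₁=0.994, ω₁=3.388, θ₂=0.408, ω₂=0.275
apply F[23]=+20.000 → step 24: x=-0.907, v=-1.214, θ₁=1.062, ω₁=3.466, θ₂=0.413, ω₂=0.191
apply F[24]=+20.000 → step 25: x=-0.929, v=-1.002, θ₁=1.133, ω₁=3.560, θ₂=0.416, ω₂=0.116
apply F[25]=+20.000 → step 26: x=-0.947, v=-0.783, θ₁=1.205, ω₁=3.671, θ₂=0.418, ω₂=0.057
apply F[26]=+20.000 → step 27: x=-0.961, v=-0.556, θ₁=1.280, ω₁=3.798, θ₂=0.418, ω₂=0.020
apply F[27]=+20.000 → step 28: x=-0.969, v=-0.319, θ₁=1.357, ω₁=3.943, θ₂=0.419, ω₂=0.011
apply F[28]=+20.000 → step 29: x=-0.973, v=-0.071, θ₁=1.437, ω₁=4.106, θ₂=0.419, ω₂=0.038
apply F[29]=+20.000 → step 30: x=-0.972, v=0.190, θ₁=1.521, ω₁=4.289, θ₂=0.420, ω₂=0.112
apply F[30]=+20.000 → step 31: x=-0.966, v=0.466, θ₁=1.609, ω₁=4.494, θ₂=0.424, ω₂=0.241
apply F[31]=+20.000 → step 32: x=-0.953, v=0.760, θ₁=1.701, ω₁=4.726, θ₂=0.431, ω₂=0.440
apply F[32]=+20.000 → step 33: x=-0.935, v=1.074, θ₁=1.798, ω₁=4.987, θ₂=0.442, ω₂=0.722
apply F[33]=+20.000 → step 34: x=-0.910, v=1.411, θ₁=1.901, ω₁=5.284, θ₂=0.460, ω₂=1.109
apply F[34]=+20.000 → step 35: x=-0.878, v=1.774, θ₁=2.010, ω₁=5.621, θ₂=0.487, ω₂=1.622
apply F[35]=+20.000 → step 36: x=-0.839, v=2.166, θ₁=2.126, ω₁=6.003, θ₂=0.526, ω₂=2.295
apply F[36]=+20.000 → step 37: x=-0.792, v=2.589, θ₁=2.250, ω₁=6.434, θ₂=0.580, ω₂=3.165
Max |angle| over trajectory = 2.250 rad = 128.9°.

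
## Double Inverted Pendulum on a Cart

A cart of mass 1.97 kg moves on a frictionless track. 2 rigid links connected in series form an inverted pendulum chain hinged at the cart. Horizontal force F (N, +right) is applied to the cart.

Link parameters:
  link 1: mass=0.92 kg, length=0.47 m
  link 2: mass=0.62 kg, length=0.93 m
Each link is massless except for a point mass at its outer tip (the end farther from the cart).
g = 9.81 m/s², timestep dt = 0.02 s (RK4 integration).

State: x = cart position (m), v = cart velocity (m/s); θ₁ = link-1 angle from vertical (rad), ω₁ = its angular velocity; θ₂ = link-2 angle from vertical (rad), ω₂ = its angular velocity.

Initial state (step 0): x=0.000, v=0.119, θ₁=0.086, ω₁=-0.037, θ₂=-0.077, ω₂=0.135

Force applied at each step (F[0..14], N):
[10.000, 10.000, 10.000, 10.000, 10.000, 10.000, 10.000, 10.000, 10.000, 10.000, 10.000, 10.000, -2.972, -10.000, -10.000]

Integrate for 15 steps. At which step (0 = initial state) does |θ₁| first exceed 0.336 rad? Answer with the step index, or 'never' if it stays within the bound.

apply F[0]=+10.000 → step 1: x=0.003, v=0.207, θ₁=0.084, ω₁=-0.143, θ₂=-0.075, ω₂=0.077
apply F[1]=+10.000 → step 2: x=0.008, v=0.296, θ₁=0.080, ω₁=-0.253, θ₂=-0.074, ω₂=0.021
apply F[2]=+10.000 → step 3: x=0.015, v=0.385, θ₁=0.074, ω₁=-0.368, θ₂=-0.074, ω₂=-0.032
apply F[3]=+10.000 → step 4: x=0.024, v=0.476, θ₁=0.065, ω₁=-0.491, θ₂=-0.075, ω₂=-0.084
apply F[4]=+10.000 → step 5: x=0.034, v=0.569, θ₁=0.054, ω₁=-0.625, θ₂=-0.077, ω₂=-0.131
apply F[5]=+10.000 → step 6: x=0.046, v=0.663, θ₁=0.040, ω₁=-0.770, θ₂=-0.080, ω₂=-0.175
apply F[6]=+10.000 → step 7: x=0.061, v=0.760, θ₁=0.023, ω₁=-0.932, θ₂=-0.084, ω₂=-0.215
apply F[7]=+10.000 → step 8: x=0.077, v=0.859, θ₁=0.003, ω₁=-1.111, θ₂=-0.089, ω₂=-0.248
apply F[8]=+10.000 → step 9: x=0.095, v=0.962, θ₁=-0.021, ω₁=-1.313, θ₂=-0.094, ω₂=-0.275
apply F[9]=+10.000 → step 10: x=0.115, v=1.068, θ₁=-0.050, ω₁=-1.538, θ₂=-0.100, ω₂=-0.294
apply F[10]=+10.000 → step 11: x=0.138, v=1.178, θ₁=-0.083, ω₁=-1.790, θ₂=-0.106, ω₂=-0.305
apply F[11]=+10.000 → step 12: x=0.163, v=1.291, θ₁=-0.121, ω₁=-2.070, θ₂=-0.112, ω₂=-0.307
apply F[12]=-2.972 → step 13: x=0.188, v=1.278, θ₁=-0.163, ω₁=-2.108, θ₂=-0.118, ω₂=-0.299
apply F[13]=-10.000 → step 14: x=0.213, v=1.200, θ₁=-0.205, ω₁=-2.036, θ₂=-0.124, ω₂=-0.281
apply F[14]=-10.000 → step 15: x=0.236, v=1.128, θ₁=-0.245, ω₁=-2.003, θ₂=-0.129, ω₂=-0.251
max |θ₁| = 0.245 ≤ 0.336 over all 16 states.

Answer: never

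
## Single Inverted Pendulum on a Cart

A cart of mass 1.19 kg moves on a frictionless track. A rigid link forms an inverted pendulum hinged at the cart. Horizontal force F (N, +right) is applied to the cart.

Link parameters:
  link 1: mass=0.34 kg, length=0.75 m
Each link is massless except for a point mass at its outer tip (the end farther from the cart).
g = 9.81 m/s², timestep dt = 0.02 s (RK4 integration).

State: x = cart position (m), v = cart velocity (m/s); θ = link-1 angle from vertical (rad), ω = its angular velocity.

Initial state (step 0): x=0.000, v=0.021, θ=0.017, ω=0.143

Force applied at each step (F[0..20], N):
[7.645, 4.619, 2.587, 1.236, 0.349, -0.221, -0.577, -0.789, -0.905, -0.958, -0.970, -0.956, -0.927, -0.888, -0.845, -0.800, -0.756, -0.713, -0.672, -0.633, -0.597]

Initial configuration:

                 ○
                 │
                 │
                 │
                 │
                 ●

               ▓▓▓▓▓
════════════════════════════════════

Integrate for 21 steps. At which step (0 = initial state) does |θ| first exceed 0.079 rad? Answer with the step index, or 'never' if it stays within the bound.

Answer: never

Derivation:
apply F[0]=+7.645 → step 1: x=0.002, v=0.148, θ=0.018, ω=-0.022
apply F[1]=+4.619 → step 2: x=0.005, v=0.225, θ=0.017, ω=-0.120
apply F[2]=+2.587 → step 3: x=0.010, v=0.268, θ=0.014, ω=-0.173
apply F[3]=+1.236 → step 4: x=0.016, v=0.288, θ=0.010, ω=-0.196
apply F[4]=+0.349 → step 5: x=0.022, v=0.293, θ=0.006, ω=-0.201
apply F[5]=-0.221 → step 6: x=0.028, v=0.289, θ=0.002, ω=-0.195
apply F[6]=-0.577 → step 7: x=0.033, v=0.280, θ=-0.002, ω=-0.182
apply F[7]=-0.789 → step 8: x=0.039, v=0.266, θ=-0.005, ω=-0.165
apply F[8]=-0.905 → step 9: x=0.044, v=0.252, θ=-0.008, ω=-0.147
apply F[9]=-0.958 → step 10: x=0.049, v=0.236, θ=-0.011, ω=-0.129
apply F[10]=-0.970 → step 11: x=0.053, v=0.220, θ=-0.013, ω=-0.111
apply F[11]=-0.956 → step 12: x=0.058, v=0.205, θ=-0.015, ω=-0.095
apply F[12]=-0.927 → step 13: x=0.062, v=0.191, θ=-0.017, ω=-0.079
apply F[13]=-0.888 → step 14: x=0.065, v=0.177, θ=-0.019, ω=-0.065
apply F[14]=-0.845 → step 15: x=0.069, v=0.163, θ=-0.020, ω=-0.053
apply F[15]=-0.800 → step 16: x=0.072, v=0.151, θ=-0.021, ω=-0.042
apply F[16]=-0.756 → step 17: x=0.075, v=0.140, θ=-0.021, ω=-0.032
apply F[17]=-0.713 → step 18: x=0.077, v=0.129, θ=-0.022, ω=-0.023
apply F[18]=-0.672 → step 19: x=0.080, v=0.119, θ=-0.022, ω=-0.016
apply F[19]=-0.633 → step 20: x=0.082, v=0.109, θ=-0.023, ω=-0.009
apply F[20]=-0.597 → step 21: x=0.084, v=0.101, θ=-0.023, ω=-0.003
max |θ| = 0.023 ≤ 0.079 over all 22 states.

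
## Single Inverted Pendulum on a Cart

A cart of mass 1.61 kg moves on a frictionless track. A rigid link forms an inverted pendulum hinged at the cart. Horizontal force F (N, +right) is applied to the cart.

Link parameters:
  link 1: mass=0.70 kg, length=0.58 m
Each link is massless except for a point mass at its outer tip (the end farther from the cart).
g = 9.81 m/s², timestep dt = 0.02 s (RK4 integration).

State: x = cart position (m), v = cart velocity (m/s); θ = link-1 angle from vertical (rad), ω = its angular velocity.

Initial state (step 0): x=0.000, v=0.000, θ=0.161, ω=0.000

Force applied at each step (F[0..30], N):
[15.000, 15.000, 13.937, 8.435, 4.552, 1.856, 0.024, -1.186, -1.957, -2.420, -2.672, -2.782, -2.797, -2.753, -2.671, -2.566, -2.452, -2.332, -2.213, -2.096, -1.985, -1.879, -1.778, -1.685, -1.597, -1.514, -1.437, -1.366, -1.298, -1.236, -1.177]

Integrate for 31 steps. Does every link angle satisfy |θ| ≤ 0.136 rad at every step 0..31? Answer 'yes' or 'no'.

Answer: no

Derivation:
apply F[0]=+15.000 → step 1: x=0.002, v=0.171, θ=0.159, ω=-0.237
apply F[1]=+15.000 → step 2: x=0.007, v=0.343, θ=0.151, ω=-0.477
apply F[2]=+13.937 → step 3: x=0.015, v=0.502, θ=0.140, ω=-0.700
apply F[3]=+8.435 → step 4: x=0.026, v=0.596, θ=0.125, ω=-0.815
apply F[4]=+4.552 → step 5: x=0.039, v=0.642, θ=0.108, ω=-0.856
apply F[5]=+1.856 → step 6: x=0.052, v=0.657, θ=0.091, ω=-0.848
apply F[6]=+0.024 → step 7: x=0.065, v=0.651, θ=0.074, ω=-0.809
apply F[7]=-1.186 → step 8: x=0.078, v=0.631, θ=0.059, ω=-0.752
apply F[8]=-1.957 → step 9: x=0.090, v=0.602, θ=0.044, ω=-0.685
apply F[9]=-2.420 → step 10: x=0.102, v=0.569, θ=0.031, ω=-0.616
apply F[10]=-2.672 → step 11: x=0.113, v=0.534, θ=0.020, ω=-0.546
apply F[11]=-2.782 → step 12: x=0.123, v=0.498, θ=0.010, ω=-0.480
apply F[12]=-2.797 → step 13: x=0.133, v=0.463, θ=0.001, ω=-0.417
apply F[13]=-2.753 → step 14: x=0.141, v=0.429, θ=-0.007, ω=-0.360
apply F[14]=-2.671 → step 15: x=0.150, v=0.397, θ=-0.014, ω=-0.308
apply F[15]=-2.566 → step 16: x=0.157, v=0.366, θ=-0.020, ω=-0.261
apply F[16]=-2.452 → step 17: x=0.164, v=0.338, θ=-0.024, ω=-0.219
apply F[17]=-2.332 → step 18: x=0.171, v=0.311, θ=-0.028, ω=-0.182
apply F[18]=-2.213 → step 19: x=0.177, v=0.286, θ=-0.032, ω=-0.149
apply F[19]=-2.096 → step 20: x=0.182, v=0.263, θ=-0.034, ω=-0.121
apply F[20]=-1.985 → step 21: x=0.187, v=0.241, θ=-0.037, ω=-0.095
apply F[21]=-1.879 → step 22: x=0.192, v=0.221, θ=-0.038, ω=-0.073
apply F[22]=-1.778 → step 23: x=0.196, v=0.202, θ=-0.040, ω=-0.054
apply F[23]=-1.685 → step 24: x=0.200, v=0.185, θ=-0.040, ω=-0.038
apply F[24]=-1.597 → step 25: x=0.204, v=0.168, θ=-0.041, ω=-0.023
apply F[25]=-1.514 → step 26: x=0.207, v=0.153, θ=-0.041, ω=-0.011
apply F[26]=-1.437 → step 27: x=0.210, v=0.139, θ=-0.042, ω=-0.000
apply F[27]=-1.366 → step 28: x=0.212, v=0.125, θ=-0.041, ω=0.009
apply F[28]=-1.298 → step 29: x=0.215, v=0.113, θ=-0.041, ω=0.017
apply F[29]=-1.236 → step 30: x=0.217, v=0.101, θ=-0.041, ω=0.023
apply F[30]=-1.177 → step 31: x=0.219, v=0.090, θ=-0.040, ω=0.029
Max |angle| over trajectory = 0.161 rad; bound = 0.136 → exceeded.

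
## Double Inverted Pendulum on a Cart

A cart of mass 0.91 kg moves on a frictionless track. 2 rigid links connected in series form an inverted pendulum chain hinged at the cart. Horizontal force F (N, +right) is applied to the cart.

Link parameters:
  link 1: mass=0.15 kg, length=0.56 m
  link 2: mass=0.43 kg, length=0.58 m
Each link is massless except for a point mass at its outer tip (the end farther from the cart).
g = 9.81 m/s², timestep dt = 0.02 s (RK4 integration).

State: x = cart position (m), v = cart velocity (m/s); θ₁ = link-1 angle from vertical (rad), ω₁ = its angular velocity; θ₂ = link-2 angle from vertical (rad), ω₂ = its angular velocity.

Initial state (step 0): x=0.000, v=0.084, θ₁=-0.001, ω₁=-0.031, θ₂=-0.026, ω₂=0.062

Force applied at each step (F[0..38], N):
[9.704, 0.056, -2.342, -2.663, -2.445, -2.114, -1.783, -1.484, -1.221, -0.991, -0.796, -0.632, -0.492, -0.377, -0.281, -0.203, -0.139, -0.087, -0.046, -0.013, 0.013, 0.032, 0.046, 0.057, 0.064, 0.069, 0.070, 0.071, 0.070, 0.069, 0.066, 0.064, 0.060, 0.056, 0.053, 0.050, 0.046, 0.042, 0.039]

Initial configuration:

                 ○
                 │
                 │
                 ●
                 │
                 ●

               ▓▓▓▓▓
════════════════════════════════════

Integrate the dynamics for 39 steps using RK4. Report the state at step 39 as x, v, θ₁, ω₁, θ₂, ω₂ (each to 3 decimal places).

Answer: x=0.010, v=-0.014, θ₁=-0.001, ω₁=0.007, θ₂=-0.002, ω₂=0.011

Derivation:
apply F[0]=+9.704 → step 1: x=0.004, v=0.298, θ₁=-0.005, ω₁=-0.390, θ₂=-0.025, ω₂=0.032
apply F[1]=+0.056 → step 2: x=0.010, v=0.300, θ₁=-0.013, ω₁=-0.382, θ₂=-0.025, ω₂=0.012
apply F[2]=-2.342 → step 3: x=0.015, v=0.251, θ₁=-0.020, ω₁=-0.291, θ₂=-0.025, ω₂=0.001
apply F[3]=-2.663 → step 4: x=0.020, v=0.195, θ₁=-0.024, ω₁=-0.197, θ₂=-0.025, ω₂=-0.002
apply F[4]=-2.445 → step 5: x=0.023, v=0.144, θ₁=-0.028, ω₁=-0.118, θ₂=-0.025, ω₂=0.000
apply F[5]=-2.114 → step 6: x=0.026, v=0.101, θ₁=-0.029, ω₁=-0.056, θ₂=-0.025, ω₂=0.006
apply F[6]=-1.783 → step 7: x=0.027, v=0.066, θ₁=-0.030, ω₁=-0.008, θ₂=-0.024, ω₂=0.013
apply F[7]=-1.484 → step 8: x=0.028, v=0.037, θ₁=-0.030, ω₁=0.027, θ₂=-0.024, ω₂=0.020
apply F[8]=-1.221 → step 9: x=0.029, v=0.014, θ₁=-0.029, ω₁=0.052, θ₂=-0.024, ω₂=0.028
apply F[9]=-0.991 → step 10: x=0.029, v=-0.004, θ₁=-0.028, ω₁=0.069, θ₂=-0.023, ω₂=0.034
apply F[10]=-0.796 → step 11: x=0.029, v=-0.018, θ₁=-0.026, ω₁=0.081, θ₂=-0.022, ω₂=0.040
apply F[11]=-0.632 → step 12: x=0.028, v=-0.029, θ₁=-0.025, ω₁=0.087, θ₂=-0.021, ω₂=0.045
apply F[12]=-0.492 → step 13: x=0.028, v=-0.037, θ₁=-0.023, ω₁=0.090, θ₂=-0.020, ω₂=0.049
apply F[13]=-0.377 → step 14: x=0.027, v=-0.042, θ₁=-0.021, ω₁=0.090, θ₂=-0.019, ω₂=0.052
apply F[14]=-0.281 → step 15: x=0.026, v=-0.046, θ₁=-0.019, ω₁=0.088, θ₂=-0.018, ω₂=0.054
apply F[15]=-0.203 → step 16: x=0.025, v=-0.048, θ₁=-0.018, ω₁=0.085, θ₂=-0.017, ω₂=0.054
apply F[16]=-0.139 → step 17: x=0.024, v=-0.049, θ₁=-0.016, ω₁=0.080, θ₂=-0.016, ω₂=0.055
apply F[17]=-0.087 → step 18: x=0.023, v=-0.049, θ₁=-0.014, ω₁=0.076, θ₂=-0.015, ω₂=0.054
apply F[18]=-0.046 → step 19: x=0.022, v=-0.048, θ₁=-0.013, ω₁=0.070, θ₂=-0.014, ω₂=0.053
apply F[19]=-0.013 → step 20: x=0.021, v=-0.047, θ₁=-0.012, ω₁=0.065, θ₂=-0.013, ω₂=0.051
apply F[20]=+0.013 → step 21: x=0.020, v=-0.046, θ₁=-0.010, ω₁=0.060, θ₂=-0.012, ω₂=0.049
apply F[21]=+0.032 → step 22: x=0.019, v=-0.044, θ₁=-0.009, ω₁=0.055, θ₂=-0.011, ω₂=0.047
apply F[22]=+0.046 → step 23: x=0.018, v=-0.042, θ₁=-0.008, ω₁=0.050, θ₂=-0.010, ω₂=0.045
apply F[23]=+0.057 → step 24: x=0.018, v=-0.039, θ₁=-0.007, ω₁=0.045, θ₂=-0.009, ω₂=0.042
apply F[24]=+0.064 → step 25: x=0.017, v=-0.037, θ₁=-0.006, ω₁=0.040, θ₂=-0.008, ω₂=0.040
apply F[25]=+0.069 → step 26: x=0.016, v=-0.035, θ₁=-0.006, ω₁=0.036, θ₂=-0.008, ω₂=0.037
apply F[26]=+0.070 → step 27: x=0.015, v=-0.033, θ₁=-0.005, ω₁=0.033, θ₂=-0.007, ω₂=0.035
apply F[27]=+0.071 → step 28: x=0.015, v=-0.030, θ₁=-0.004, ω₁=0.029, θ₂=-0.006, ω₂=0.032
apply F[28]=+0.070 → step 29: x=0.014, v=-0.028, θ₁=-0.004, ω₁=0.026, θ₂=-0.006, ω₂=0.030
apply F[29]=+0.069 → step 30: x=0.014, v=-0.026, θ₁=-0.003, ω₁=0.023, θ₂=-0.005, ω₂=0.027
apply F[30]=+0.066 → step 31: x=0.013, v=-0.025, θ₁=-0.003, ω₁=0.020, θ₂=-0.004, ω₂=0.025
apply F[31]=+0.064 → step 32: x=0.013, v=-0.023, θ₁=-0.002, ω₁=0.018, θ₂=-0.004, ω₂=0.023
apply F[32]=+0.060 → step 33: x=0.012, v=-0.021, θ₁=-0.002, ω₁=0.016, θ₂=-0.004, ω₂=0.021
apply F[33]=+0.056 → step 34: x=0.012, v=-0.020, θ₁=-0.002, ω₁=0.014, θ₂=-0.003, ω₂=0.019
apply F[34]=+0.053 → step 35: x=0.011, v=-0.018, θ₁=-0.002, ω₁=0.012, θ₂=-0.003, ω₂=0.017
apply F[35]=+0.050 → step 36: x=0.011, v=-0.017, θ₁=-0.001, ω₁=0.011, θ₂=-0.002, ω₂=0.016
apply F[36]=+0.046 → step 37: x=0.011, v=-0.016, θ₁=-0.001, ω₁=0.010, θ₂=-0.002, ω₂=0.014
apply F[37]=+0.042 → step 38: x=0.010, v=-0.015, θ₁=-0.001, ω₁=0.008, θ₂=-0.002, ω₂=0.013
apply F[38]=+0.039 → step 39: x=0.010, v=-0.014, θ₁=-0.001, ω₁=0.007, θ₂=-0.002, ω₂=0.011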